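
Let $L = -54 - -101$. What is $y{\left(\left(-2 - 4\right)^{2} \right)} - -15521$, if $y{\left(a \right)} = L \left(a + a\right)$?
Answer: $18905$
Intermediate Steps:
$L = 47$ ($L = -54 + 101 = 47$)
$y{\left(a \right)} = 94 a$ ($y{\left(a \right)} = 47 \left(a + a\right) = 47 \cdot 2 a = 94 a$)
$y{\left(\left(-2 - 4\right)^{2} \right)} - -15521 = 94 \left(-2 - 4\right)^{2} - -15521 = 94 \left(-6\right)^{2} + 15521 = 94 \cdot 36 + 15521 = 3384 + 15521 = 18905$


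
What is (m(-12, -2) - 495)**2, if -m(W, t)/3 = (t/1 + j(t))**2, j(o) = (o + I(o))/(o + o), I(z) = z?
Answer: 248004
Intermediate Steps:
j(o) = 1 (j(o) = (o + o)/(o + o) = (2*o)/((2*o)) = (2*o)*(1/(2*o)) = 1)
m(W, t) = -3*(1 + t)**2 (m(W, t) = -3*(t/1 + 1)**2 = -3*(t*1 + 1)**2 = -3*(t + 1)**2 = -3*(1 + t)**2)
(m(-12, -2) - 495)**2 = (-3*(1 - 2)**2 - 495)**2 = (-3*(-1)**2 - 495)**2 = (-3*1 - 495)**2 = (-3 - 495)**2 = (-498)**2 = 248004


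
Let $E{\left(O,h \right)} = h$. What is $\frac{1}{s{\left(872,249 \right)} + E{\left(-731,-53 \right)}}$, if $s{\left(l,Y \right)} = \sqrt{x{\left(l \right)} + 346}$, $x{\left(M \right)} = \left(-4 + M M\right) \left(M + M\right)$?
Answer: $\frac{53}{1326100257} + \frac{\sqrt{1326103066}}{1326100257} \approx 2.7501 \cdot 10^{-5}$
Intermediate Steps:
$x{\left(M \right)} = 2 M \left(-4 + M^{2}\right)$ ($x{\left(M \right)} = \left(-4 + M^{2}\right) 2 M = 2 M \left(-4 + M^{2}\right)$)
$s{\left(l,Y \right)} = \sqrt{346 + 2 l \left(-4 + l^{2}\right)}$ ($s{\left(l,Y \right)} = \sqrt{2 l \left(-4 + l^{2}\right) + 346} = \sqrt{346 + 2 l \left(-4 + l^{2}\right)}$)
$\frac{1}{s{\left(872,249 \right)} + E{\left(-731,-53 \right)}} = \frac{1}{\sqrt{2} \sqrt{173 + 872 \left(-4 + 872^{2}\right)} - 53} = \frac{1}{\sqrt{2} \sqrt{173 + 872 \left(-4 + 760384\right)} - 53} = \frac{1}{\sqrt{2} \sqrt{173 + 872 \cdot 760380} - 53} = \frac{1}{\sqrt{2} \sqrt{173 + 663051360} - 53} = \frac{1}{\sqrt{2} \sqrt{663051533} - 53} = \frac{1}{\sqrt{1326103066} - 53} = \frac{1}{-53 + \sqrt{1326103066}}$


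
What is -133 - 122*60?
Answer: -7453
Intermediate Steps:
-133 - 122*60 = -133 - 7320 = -7453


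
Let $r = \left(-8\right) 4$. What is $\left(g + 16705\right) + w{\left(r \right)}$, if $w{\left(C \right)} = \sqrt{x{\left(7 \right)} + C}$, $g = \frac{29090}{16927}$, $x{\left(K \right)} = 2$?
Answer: $\frac{282794625}{16927} + i \sqrt{30} \approx 16707.0 + 5.4772 i$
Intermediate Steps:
$r = -32$
$g = \frac{29090}{16927}$ ($g = 29090 \cdot \frac{1}{16927} = \frac{29090}{16927} \approx 1.7186$)
$w{\left(C \right)} = \sqrt{2 + C}$
$\left(g + 16705\right) + w{\left(r \right)} = \left(\frac{29090}{16927} + 16705\right) + \sqrt{2 - 32} = \frac{282794625}{16927} + \sqrt{-30} = \frac{282794625}{16927} + i \sqrt{30}$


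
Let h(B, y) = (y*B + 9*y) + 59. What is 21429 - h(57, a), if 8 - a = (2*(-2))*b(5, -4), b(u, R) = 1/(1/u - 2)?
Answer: 62966/3 ≈ 20989.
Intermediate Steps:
b(u, R) = 1/(-2 + 1/u)
a = 52/9 (a = 8 - 2*(-2)*(-1*5/(-1 + 2*5)) = 8 - (-4)*(-1*5/(-1 + 10)) = 8 - (-4)*(-1*5/9) = 8 - (-4)*(-1*5*⅑) = 8 - (-4)*(-5)/9 = 8 - 1*20/9 = 8 - 20/9 = 52/9 ≈ 5.7778)
h(B, y) = 59 + 9*y + B*y (h(B, y) = (B*y + 9*y) + 59 = (9*y + B*y) + 59 = 59 + 9*y + B*y)
21429 - h(57, a) = 21429 - (59 + 9*(52/9) + 57*(52/9)) = 21429 - (59 + 52 + 988/3) = 21429 - 1*1321/3 = 21429 - 1321/3 = 62966/3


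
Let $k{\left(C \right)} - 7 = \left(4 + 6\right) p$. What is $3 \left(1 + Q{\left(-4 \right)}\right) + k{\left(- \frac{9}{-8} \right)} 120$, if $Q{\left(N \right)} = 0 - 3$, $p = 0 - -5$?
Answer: $6834$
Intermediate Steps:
$p = 5$ ($p = 0 + 5 = 5$)
$Q{\left(N \right)} = -3$ ($Q{\left(N \right)} = 0 - 3 = -3$)
$k{\left(C \right)} = 57$ ($k{\left(C \right)} = 7 + \left(4 + 6\right) 5 = 7 + 10 \cdot 5 = 7 + 50 = 57$)
$3 \left(1 + Q{\left(-4 \right)}\right) + k{\left(- \frac{9}{-8} \right)} 120 = 3 \left(1 - 3\right) + 57 \cdot 120 = 3 \left(-2\right) + 6840 = -6 + 6840 = 6834$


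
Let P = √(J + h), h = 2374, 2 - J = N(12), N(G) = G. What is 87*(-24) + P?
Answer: -2088 + 2*√591 ≈ -2039.4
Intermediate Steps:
J = -10 (J = 2 - 1*12 = 2 - 12 = -10)
P = 2*√591 (P = √(-10 + 2374) = √2364 = 2*√591 ≈ 48.621)
87*(-24) + P = 87*(-24) + 2*√591 = -2088 + 2*√591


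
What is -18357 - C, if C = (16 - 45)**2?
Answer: -19198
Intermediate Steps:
C = 841 (C = (-29)**2 = 841)
-18357 - C = -18357 - 1*841 = -18357 - 841 = -19198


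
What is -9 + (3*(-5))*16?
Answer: -249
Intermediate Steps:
-9 + (3*(-5))*16 = -9 - 15*16 = -9 - 240 = -249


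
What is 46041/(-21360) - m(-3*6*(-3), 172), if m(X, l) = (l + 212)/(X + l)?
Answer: -3101251/804560 ≈ -3.8546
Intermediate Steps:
m(X, l) = (212 + l)/(X + l)
46041/(-21360) - m(-3*6*(-3), 172) = 46041/(-21360) - (212 + 172)/(-3*6*(-3) + 172) = 46041*(-1/21360) - 384/(-18*(-3) + 172) = -15347/7120 - 384/(54 + 172) = -15347/7120 - 384/226 = -15347/7120 - 1*192/113 = -15347/7120 - 192/113 = -3101251/804560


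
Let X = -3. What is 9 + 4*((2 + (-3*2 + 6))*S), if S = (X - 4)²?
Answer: 401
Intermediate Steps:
S = 49 (S = (-3 - 4)² = (-7)² = 49)
9 + 4*((2 + (-3*2 + 6))*S) = 9 + 4*((2 + (-3*2 + 6))*49) = 9 + 4*((2 + (-6 + 6))*49) = 9 + 4*((2 + 0)*49) = 9 + 4*(2*49) = 9 + 4*98 = 9 + 392 = 401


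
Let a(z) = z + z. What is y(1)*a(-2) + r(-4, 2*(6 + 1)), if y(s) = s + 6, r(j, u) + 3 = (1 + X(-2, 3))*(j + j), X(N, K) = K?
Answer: -63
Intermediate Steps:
a(z) = 2*z
r(j, u) = -3 + 8*j (r(j, u) = -3 + (1 + 3)*(j + j) = -3 + 4*(2*j) = -3 + 8*j)
y(s) = 6 + s
y(1)*a(-2) + r(-4, 2*(6 + 1)) = (6 + 1)*(2*(-2)) + (-3 + 8*(-4)) = 7*(-4) + (-3 - 32) = -28 - 35 = -63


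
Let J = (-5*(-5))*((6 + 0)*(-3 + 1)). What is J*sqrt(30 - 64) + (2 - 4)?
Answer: -2 - 300*I*sqrt(34) ≈ -2.0 - 1749.3*I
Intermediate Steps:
J = -300 (J = 25*(6*(-2)) = 25*(-12) = -300)
J*sqrt(30 - 64) + (2 - 4) = -300*sqrt(30 - 64) + (2 - 4) = -300*I*sqrt(34) - 2 = -2 - 300*I*sqrt(34)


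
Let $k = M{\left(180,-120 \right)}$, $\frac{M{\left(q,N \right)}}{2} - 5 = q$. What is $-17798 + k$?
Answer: $-17428$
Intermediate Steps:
$M{\left(q,N \right)} = 10 + 2 q$
$k = 370$ ($k = 10 + 2 \cdot 180 = 10 + 360 = 370$)
$-17798 + k = -17798 + 370 = -17428$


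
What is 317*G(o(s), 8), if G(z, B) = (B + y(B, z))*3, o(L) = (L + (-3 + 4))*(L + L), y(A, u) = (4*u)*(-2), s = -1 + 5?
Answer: -296712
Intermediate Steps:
s = 4
y(A, u) = -8*u
o(L) = 2*L*(1 + L) (o(L) = (L + 1)*(2*L) = (1 + L)*(2*L) = 2*L*(1 + L))
G(z, B) = -24*z + 3*B (G(z, B) = (B - 8*z)*3 = -24*z + 3*B)
317*G(o(s), 8) = 317*(-48*4*(1 + 4) + 3*8) = 317*(-48*4*5 + 24) = 317*(-24*40 + 24) = 317*(-960 + 24) = 317*(-936) = -296712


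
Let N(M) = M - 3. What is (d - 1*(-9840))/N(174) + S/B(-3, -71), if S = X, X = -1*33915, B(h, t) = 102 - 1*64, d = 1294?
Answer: -14893/18 ≈ -827.39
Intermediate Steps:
B(h, t) = 38 (B(h, t) = 102 - 64 = 38)
N(M) = -3 + M
X = -33915
S = -33915
(d - 1*(-9840))/N(174) + S/B(-3, -71) = (1294 - 1*(-9840))/(-3 + 174) - 33915/38 = (1294 + 9840)/171 - 33915*1/38 = 11134*(1/171) - 1785/2 = 586/9 - 1785/2 = -14893/18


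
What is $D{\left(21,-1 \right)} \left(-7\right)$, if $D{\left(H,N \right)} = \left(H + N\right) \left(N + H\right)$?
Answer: $-2800$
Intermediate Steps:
$D{\left(H,N \right)} = \left(H + N\right)^{2}$ ($D{\left(H,N \right)} = \left(H + N\right) \left(H + N\right) = \left(H + N\right)^{2}$)
$D{\left(21,-1 \right)} \left(-7\right) = \left(21 - 1\right)^{2} \left(-7\right) = 20^{2} \left(-7\right) = 400 \left(-7\right) = -2800$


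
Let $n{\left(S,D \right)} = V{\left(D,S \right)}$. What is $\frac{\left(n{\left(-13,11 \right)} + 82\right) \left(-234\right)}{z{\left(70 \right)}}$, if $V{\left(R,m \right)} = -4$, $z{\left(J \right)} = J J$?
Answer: $- \frac{4563}{1225} \approx -3.7249$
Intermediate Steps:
$z{\left(J \right)} = J^{2}$
$n{\left(S,D \right)} = -4$
$\frac{\left(n{\left(-13,11 \right)} + 82\right) \left(-234\right)}{z{\left(70 \right)}} = \frac{\left(-4 + 82\right) \left(-234\right)}{70^{2}} = \frac{78 \left(-234\right)}{4900} = \left(-18252\right) \frac{1}{4900} = - \frac{4563}{1225}$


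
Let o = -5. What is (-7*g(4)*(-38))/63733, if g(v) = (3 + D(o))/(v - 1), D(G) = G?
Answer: -532/191199 ≈ -0.0027824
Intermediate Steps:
g(v) = -2/(-1 + v) (g(v) = (3 - 5)/(v - 1) = -2/(-1 + v))
(-7*g(4)*(-38))/63733 = (-(-14)/(-1 + 4)*(-38))/63733 = (-(-14)/3*(-38))*(1/63733) = (-7*(-2/3)*(-38))*(1/63733) = ((14/3)*(-38))*(1/63733) = -532/3*1/63733 = -532/191199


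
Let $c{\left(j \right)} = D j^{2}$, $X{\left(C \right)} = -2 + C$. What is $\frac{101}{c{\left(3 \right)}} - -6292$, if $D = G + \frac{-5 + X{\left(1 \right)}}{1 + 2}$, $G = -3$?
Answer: $\frac{283039}{45} \approx 6289.8$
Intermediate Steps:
$D = -5$ ($D = -3 + \frac{-5 + \left(-2 + 1\right)}{1 + 2} = -3 + \frac{-5 - 1}{3} = -3 - 2 = -5$)
$c{\left(j \right)} = - 5 j^{2}$
$\frac{101}{c{\left(3 \right)}} - -6292 = \frac{101}{\left(-5\right) 3^{2}} - -6292 = \frac{101}{\left(-5\right) 9} + 6292 = \frac{101}{-45} + 6292 = 101 \left(- \frac{1}{45}\right) + 6292 = - \frac{101}{45} + 6292 = \frac{283039}{45}$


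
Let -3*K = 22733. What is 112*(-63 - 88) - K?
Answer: -28003/3 ≈ -9334.3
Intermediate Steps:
K = -22733/3 (K = -⅓*22733 = -22733/3 ≈ -7577.7)
112*(-63 - 88) - K = 112*(-63 - 88) - 1*(-22733/3) = 112*(-151) + 22733/3 = -16912 + 22733/3 = -28003/3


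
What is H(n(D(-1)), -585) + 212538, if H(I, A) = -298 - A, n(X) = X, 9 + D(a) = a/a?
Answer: 212825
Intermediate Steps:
D(a) = -8 (D(a) = -9 + a/a = -9 + 1 = -8)
H(n(D(-1)), -585) + 212538 = (-298 - 1*(-585)) + 212538 = (-298 + 585) + 212538 = 287 + 212538 = 212825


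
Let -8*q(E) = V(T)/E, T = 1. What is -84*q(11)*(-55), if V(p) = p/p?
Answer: -105/2 ≈ -52.500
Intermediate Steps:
V(p) = 1
q(E) = -1/(8*E)
-84*q(11)*(-55) = -(-21)/(2*11)*(-55) = -84*(-1/88)*(-55) = (21/22)*(-55) = -105/2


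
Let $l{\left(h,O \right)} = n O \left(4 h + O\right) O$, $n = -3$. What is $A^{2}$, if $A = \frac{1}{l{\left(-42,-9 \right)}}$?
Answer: $\frac{1}{1849946121} \approx 5.4056 \cdot 10^{-10}$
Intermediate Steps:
$l{\left(h,O \right)} = - 3 O^{2} \left(O + 4 h\right)$ ($l{\left(h,O \right)} = - 3 O \left(4 h + O\right) O = - 3 O \left(O + 4 h\right) O = - 3 O^{2} \left(O + 4 h\right)$)
$A = \frac{1}{43011}$ ($A = \frac{1}{3 \left(-9\right)^{2} \left(\left(-1\right) \left(-9\right) - -168\right)} = \frac{1}{3 \cdot 81 \left(9 + 168\right)} = \frac{1}{3 \cdot 81 \cdot 177} = \frac{1}{43011} \approx 2.325 \cdot 10^{-5}$)
$A^{2} = \left(\frac{1}{43011}\right)^{2} = \frac{1}{1849946121}$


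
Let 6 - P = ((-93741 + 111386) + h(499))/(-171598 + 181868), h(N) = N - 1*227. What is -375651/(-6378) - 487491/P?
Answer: -10638415885269/92912578 ≈ -1.1450e+5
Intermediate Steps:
h(N) = -227 + N (h(N) = N - 227 = -227 + N)
P = 43703/10270 (P = 6 - ((-93741 + 111386) + (-227 + 499))/(-171598 + 181868) = 6 - (17645 + 272)/10270 = 6 - 17917/10270 = 43703/10270 ≈ 4.2554)
-375651/(-6378) - 487491/P = -375651/(-6378) - 487491/43703/10270 = -375651*(-1/6378) - 487491*10270/43703 = 125217/2126 - 5006532570/43703 = -10638415885269/92912578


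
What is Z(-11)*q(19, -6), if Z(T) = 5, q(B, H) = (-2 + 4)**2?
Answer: 20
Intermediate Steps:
q(B, H) = 4 (q(B, H) = 2**2 = 4)
Z(-11)*q(19, -6) = 5*4 = 20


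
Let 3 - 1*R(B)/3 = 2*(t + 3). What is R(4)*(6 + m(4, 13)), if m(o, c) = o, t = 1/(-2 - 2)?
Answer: -75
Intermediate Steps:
t = -1/4 (t = 1/(-4) = -1/4 ≈ -0.25000)
R(B) = -15/2 (R(B) = 9 - 6*(-1/4 + 3) = 9 - 6*11/4 = 9 - 3*11/2 = 9 - 33/2 = -15/2)
R(4)*(6 + m(4, 13)) = -15*(6 + 4)/2 = -15/2*10 = -75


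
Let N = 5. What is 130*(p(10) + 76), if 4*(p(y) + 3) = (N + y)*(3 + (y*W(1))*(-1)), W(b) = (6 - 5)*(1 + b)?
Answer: 2405/2 ≈ 1202.5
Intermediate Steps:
W(b) = 1 + b (W(b) = 1*(1 + b) = 1 + b)
p(y) = -3 + (3 - 2*y)*(5 + y)/4 (p(y) = -3 + ((5 + y)*(3 + (y*(1 + 1))*(-1)))/4 = -3 + ((5 + y)*(3 + (y*2)*(-1)))/4 = -3 + ((5 + y)*(3 + (2*y)*(-1)))/4 = -3 + ((5 + y)*(3 - 2*y))/4 = -3 + ((3 - 2*y)*(5 + y))/4 = -3 + (3 - 2*y)*(5 + y)/4)
130*(p(10) + 76) = 130*((¾ - 7/4*10 - ½*10²) + 76) = 130*((¾ - 35/2 - ½*100) + 76) = 130*((¾ - 35/2 - 50) + 76) = 130*(-267/4 + 76) = 130*(37/4) = 2405/2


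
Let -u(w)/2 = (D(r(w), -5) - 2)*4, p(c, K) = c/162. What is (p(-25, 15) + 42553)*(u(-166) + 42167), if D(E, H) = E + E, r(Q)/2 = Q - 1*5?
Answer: 12167135165/6 ≈ 2.0279e+9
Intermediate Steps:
p(c, K) = c/162 (p(c, K) = c*(1/162) = c/162)
r(Q) = -10 + 2*Q (r(Q) = 2*(Q - 1*5) = 2*(Q - 5) = 2*(-5 + Q) = -10 + 2*Q)
D(E, H) = 2*E
u(w) = 176 - 32*w (u(w) = -2*(2*(-10 + 2*w) - 2)*4 = -2*((-20 + 4*w) - 2)*4 = -2*(-22 + 4*w)*4 = -2*(-88 + 16*w) = 176 - 32*w)
(p(-25, 15) + 42553)*(u(-166) + 42167) = ((1/162)*(-25) + 42553)*((176 - 32*(-166)) + 42167) = (-25/162 + 42553)*((176 + 5312) + 42167) = 6893561*(5488 + 42167)/162 = (6893561/162)*47655 = 12167135165/6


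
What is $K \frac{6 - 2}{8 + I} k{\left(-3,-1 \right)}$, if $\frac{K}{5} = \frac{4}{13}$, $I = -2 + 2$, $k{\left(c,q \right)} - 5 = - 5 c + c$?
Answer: $\frac{170}{13} \approx 13.077$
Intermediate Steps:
$k{\left(c,q \right)} = 5 - 4 c$ ($k{\left(c,q \right)} = 5 + \left(- 5 c + c\right) = 5 - 4 c$)
$I = 0$
$K = \frac{20}{13}$ ($K = 5 \cdot \frac{4}{13} = \frac{20}{13} \approx 1.5385$)
$K \frac{6 - 2}{8 + I} k{\left(-3,-1 \right)} = \frac{20 \frac{6 - 2}{8 + 0}}{13} \left(5 - -12\right) = \frac{20 \cdot \frac{4}{8}}{13} \left(5 + 12\right) = \frac{20 \cdot 4 \cdot \frac{1}{8}}{13} \cdot 17 = \frac{20}{13} \cdot \frac{1}{2} \cdot 17 = \frac{10}{13} \cdot 17 = \frac{170}{13}$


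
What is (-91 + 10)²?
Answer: 6561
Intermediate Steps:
(-91 + 10)² = (-81)² = 6561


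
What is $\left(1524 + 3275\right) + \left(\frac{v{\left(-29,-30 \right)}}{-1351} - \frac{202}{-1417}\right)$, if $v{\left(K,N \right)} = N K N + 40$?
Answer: $\frac{9224247155}{1914367} \approx 4818.4$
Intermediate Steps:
$v{\left(K,N \right)} = 40 + K N^{2}$ ($v{\left(K,N \right)} = K N N + 40 = K N^{2} + 40 = 40 + K N^{2}$)
$\left(1524 + 3275\right) + \left(\frac{v{\left(-29,-30 \right)}}{-1351} - \frac{202}{-1417}\right) = \left(1524 + 3275\right) - \left(- \frac{202}{1417} - \frac{40 - 29 \left(-30\right)^{2}}{-1351}\right) = 4799 - \left(- \frac{202}{1417} - \left(40 - 26100\right) \left(- \frac{1}{1351}\right)\right) = 4799 + \left(\left(40 - 26100\right) \left(- \frac{1}{1351}\right) + \frac{202}{1417}\right) = 4799 + \left(\left(-26060\right) \left(- \frac{1}{1351}\right) + \frac{202}{1417}\right) = 4799 + \left(\frac{26060}{1351} + \frac{202}{1417}\right) = 4799 + \frac{37199922}{1914367} = \frac{9224247155}{1914367}$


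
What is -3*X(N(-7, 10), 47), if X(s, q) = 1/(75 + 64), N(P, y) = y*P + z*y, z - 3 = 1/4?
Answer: -3/139 ≈ -0.021583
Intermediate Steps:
z = 13/4 (z = 3 + 1/4 = 3 + 1*(¼) = 3 + ¼ = 13/4 ≈ 3.2500)
N(P, y) = 13*y/4 + P*y (N(P, y) = y*P + 13*y/4 = P*y + 13*y/4 = 13*y/4 + P*y)
X(s, q) = 1/139
-3*X(N(-7, 10), 47) = -3*1/139 = -3/139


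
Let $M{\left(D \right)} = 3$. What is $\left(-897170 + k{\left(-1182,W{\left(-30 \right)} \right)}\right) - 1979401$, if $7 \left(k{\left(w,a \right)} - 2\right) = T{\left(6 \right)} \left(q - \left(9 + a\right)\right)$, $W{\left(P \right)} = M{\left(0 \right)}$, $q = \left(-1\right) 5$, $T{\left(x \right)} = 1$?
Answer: $- \frac{20136000}{7} \approx -2.8766 \cdot 10^{6}$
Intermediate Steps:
$q = -5$
$W{\left(P \right)} = 3$
$k{\left(w,a \right)} = - \frac{a}{7}$ ($k{\left(w,a \right)} = 2 + \frac{1 \left(-5 - \left(9 + a\right)\right)}{7} = 2 + \frac{1 \left(-14 - a\right)}{7} = 2 + \frac{-14 - a}{7} = 2 - \left(2 + \frac{a}{7}\right) = - \frac{a}{7}$)
$\left(-897170 + k{\left(-1182,W{\left(-30 \right)} \right)}\right) - 1979401 = \left(-897170 - \frac{3}{7}\right) - 1979401 = - \frac{6280193}{7} - 1979401 = - \frac{20136000}{7}$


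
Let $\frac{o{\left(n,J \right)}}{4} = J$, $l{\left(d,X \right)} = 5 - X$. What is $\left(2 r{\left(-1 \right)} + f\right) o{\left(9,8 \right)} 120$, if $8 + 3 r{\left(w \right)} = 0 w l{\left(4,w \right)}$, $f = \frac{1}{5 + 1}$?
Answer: $-19840$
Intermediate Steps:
$f = \frac{1}{6} \approx 0.16667$
$o{\left(n,J \right)} = 4 J$
$r{\left(w \right)} = - \frac{8}{3}$ ($r{\left(w \right)} = - \frac{8}{3} + \frac{0 w \left(5 - w\right)}{3} = - \frac{8}{3} + \frac{0 \left(5 - w\right)}{3} = - \frac{8}{3} + \frac{1}{3} \cdot 0 = - \frac{8}{3} + 0 = - \frac{8}{3}$)
$\left(2 r{\left(-1 \right)} + f\right) o{\left(9,8 \right)} 120 = \left(2 \left(- \frac{8}{3}\right) + \frac{1}{6}\right) 4 \cdot 8 \cdot 120 = \left(- \frac{16}{3} + \frac{1}{6}\right) 32 \cdot 120 = \left(- \frac{31}{6}\right) 32 \cdot 120 = \left(- \frac{496}{3}\right) 120 = -19840$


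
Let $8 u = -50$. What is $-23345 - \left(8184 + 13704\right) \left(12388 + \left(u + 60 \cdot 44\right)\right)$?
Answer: $-328819409$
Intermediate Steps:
$u = - \frac{25}{4}$ ($u = \frac{1}{8} \left(-50\right) = - \frac{25}{4} \approx -6.25$)
$-23345 - \left(8184 + 13704\right) \left(12388 + \left(u + 60 \cdot 44\right)\right) = -23345 - \left(8184 + 13704\right) \left(12388 + \left(- \frac{25}{4} + 60 \cdot 44\right)\right) = -23345 - 21888 \left(12388 + \left(- \frac{25}{4} + 2640\right)\right) = -23345 - 21888 \left(12388 + \frac{10535}{4}\right) = -23345 - 21888 \cdot \frac{60087}{4} = -23345 - 328796064 = -328819409$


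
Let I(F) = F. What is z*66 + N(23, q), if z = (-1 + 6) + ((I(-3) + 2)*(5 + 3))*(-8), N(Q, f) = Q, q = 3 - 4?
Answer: 4577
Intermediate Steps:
q = -1
z = 69 (z = (-1 + 6) + ((-3 + 2)*(5 + 3))*(-8) = 5 - 1*8*(-8) = 5 - 8*(-8) = 5 + 64 = 69)
z*66 + N(23, q) = 69*66 + 23 = 4554 + 23 = 4577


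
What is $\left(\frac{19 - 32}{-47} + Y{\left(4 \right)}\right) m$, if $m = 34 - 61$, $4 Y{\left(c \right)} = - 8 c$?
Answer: $\frac{9801}{47} \approx 208.53$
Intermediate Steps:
$Y{\left(c \right)} = - 2 c$ ($Y{\left(c \right)} = \frac{\left(-8\right) c}{4} = - 2 c$)
$m = -27$ ($m = 34 - 61 = -27$)
$\left(\frac{19 - 32}{-47} + Y{\left(4 \right)}\right) m = \left(\frac{19 - 32}{-47} - 8\right) \left(-27\right) = \left(\left(-13\right) \left(- \frac{1}{47}\right) - 8\right) \left(-27\right) = \left(\frac{13}{47} - 8\right) \left(-27\right) = \left(- \frac{363}{47}\right) \left(-27\right) = \frac{9801}{47}$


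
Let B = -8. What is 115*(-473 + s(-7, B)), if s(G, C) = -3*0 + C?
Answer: -55315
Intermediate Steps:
s(G, C) = C (s(G, C) = 0 + C = C)
115*(-473 + s(-7, B)) = 115*(-473 - 8) = 115*(-481) = -55315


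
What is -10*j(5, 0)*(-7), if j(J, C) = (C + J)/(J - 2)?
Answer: 350/3 ≈ 116.67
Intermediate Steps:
j(J, C) = (C + J)/(-2 + J)
-10*j(5, 0)*(-7) = -10*(0 + 5)/(-2 + 5)*(-7) = -10*5/3*(-7) = -50/3*(-7) = 350/3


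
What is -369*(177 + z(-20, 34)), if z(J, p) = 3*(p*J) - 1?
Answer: 687816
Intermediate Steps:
z(J, p) = -1 + 3*J*p (z(J, p) = 3*(J*p) - 1 = 3*J*p - 1 = -1 + 3*J*p)
-369*(177 + z(-20, 34)) = -369*(177 + (-1 + 3*(-20)*34)) = -369*(177 + (-1 - 2040)) = -369*(177 - 2041) = -369*(-1864) = 687816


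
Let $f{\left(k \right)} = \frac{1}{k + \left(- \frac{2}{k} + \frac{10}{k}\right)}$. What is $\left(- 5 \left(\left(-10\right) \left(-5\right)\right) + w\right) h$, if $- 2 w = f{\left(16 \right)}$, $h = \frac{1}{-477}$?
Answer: $\frac{8251}{15741} \approx 0.52417$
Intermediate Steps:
$h = - \frac{1}{477} \approx -0.0020964$
$f{\left(k \right)} = \frac{1}{k + \frac{8}{k}}$
$w = - \frac{1}{33}$ ($w = - \frac{16 \frac{1}{8 + 16^{2}}}{2} = - \frac{16 \frac{1}{8 + 256}}{2} = - \frac{16 \cdot \frac{1}{264}}{2} = \left(- \frac{1}{2}\right) \frac{2}{33} = - \frac{1}{33} \approx -0.030303$)
$\left(- 5 \left(\left(-10\right) \left(-5\right)\right) + w\right) h = \left(- 5 \left(\left(-10\right) \left(-5\right)\right) - \frac{1}{33}\right) \left(- \frac{1}{477}\right) = \left(\left(-5\right) 50 - \frac{1}{33}\right) \left(- \frac{1}{477}\right) = \left(-250 - \frac{1}{33}\right) \left(- \frac{1}{477}\right) = \left(- \frac{8251}{33}\right) \left(- \frac{1}{477}\right) = \frac{8251}{15741}$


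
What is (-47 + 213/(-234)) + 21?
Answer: -2099/78 ≈ -26.910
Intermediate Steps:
(-47 + 213/(-234)) + 21 = (-47 + 213*(-1/234)) + 21 = (-47 - 71/78) + 21 = -3737/78 + 21 = -2099/78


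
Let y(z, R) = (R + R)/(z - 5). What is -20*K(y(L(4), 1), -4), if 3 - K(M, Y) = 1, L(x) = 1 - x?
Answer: -40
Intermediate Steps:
y(z, R) = 2*R/(-5 + z) (y(z, R) = (2*R)/(-5 + z) = 2*R/(-5 + z))
K(M, Y) = 2 (K(M, Y) = 3 - 1*1 = 3 - 1 = 2)
-20*K(y(L(4), 1), -4) = -20*2 = -40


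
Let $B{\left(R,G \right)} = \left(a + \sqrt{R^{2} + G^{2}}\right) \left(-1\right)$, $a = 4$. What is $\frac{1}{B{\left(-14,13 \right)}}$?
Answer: $\frac{4}{349} - \frac{\sqrt{365}}{349} \approx -0.043281$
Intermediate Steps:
$B{\left(R,G \right)} = -4 - \sqrt{G^{2} + R^{2}}$ ($B{\left(R,G \right)} = \left(4 + \sqrt{R^{2} + G^{2}}\right) \left(-1\right) = \left(4 + \sqrt{G^{2} + R^{2}}\right) \left(-1\right) = -4 - \sqrt{G^{2} + R^{2}}$)
$\frac{1}{B{\left(-14,13 \right)}} = \frac{1}{-4 - \sqrt{13^{2} + \left(-14\right)^{2}}} = \frac{1}{-4 - \sqrt{169 + 196}} = \frac{1}{-4 - \sqrt{365}}$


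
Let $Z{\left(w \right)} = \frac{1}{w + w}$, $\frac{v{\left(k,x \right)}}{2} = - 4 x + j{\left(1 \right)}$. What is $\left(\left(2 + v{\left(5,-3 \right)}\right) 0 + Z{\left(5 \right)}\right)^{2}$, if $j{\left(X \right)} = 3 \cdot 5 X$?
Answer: $\frac{1}{100} \approx 0.01$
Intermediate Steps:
$j{\left(X \right)} = 15 X$
$v{\left(k,x \right)} = 30 - 8 x$ ($v{\left(k,x \right)} = 2 \left(- 4 x + 15 \cdot 1\right) = 2 \left(- 4 x + 15\right) = 2 \left(15 - 4 x\right) = 30 - 8 x$)
$Z{\left(w \right)} = \frac{1}{2 w}$
$\left(\left(2 + v{\left(5,-3 \right)}\right) 0 + Z{\left(5 \right)}\right)^{2} = \left(\left(2 + \left(30 - -24\right)\right) 0 + \frac{1}{2 \cdot 5}\right)^{2} = \left(\left(2 + \left(30 + 24\right)\right) 0 + \frac{1}{2} \cdot \frac{1}{5}\right)^{2} = \left(\left(2 + 54\right) 0 + \frac{1}{10}\right)^{2} = \left(56 \cdot 0 + \frac{1}{10}\right)^{2} = \left(0 + \frac{1}{10}\right)^{2} = \left(\frac{1}{10}\right)^{2} = \frac{1}{100}$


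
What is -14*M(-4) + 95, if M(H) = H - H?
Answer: 95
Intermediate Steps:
M(H) = 0
-14*M(-4) + 95 = -14*0 + 95 = 0 + 95 = 95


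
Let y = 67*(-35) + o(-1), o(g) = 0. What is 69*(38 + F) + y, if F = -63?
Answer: -4070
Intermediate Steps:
y = -2345 (y = 67*(-35) + 0 = -2345 + 0 = -2345)
69*(38 + F) + y = 69*(38 - 63) - 2345 = 69*(-25) - 2345 = -1725 - 2345 = -4070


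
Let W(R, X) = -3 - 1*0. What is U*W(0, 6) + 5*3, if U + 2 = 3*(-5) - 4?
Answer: 78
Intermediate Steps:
W(R, X) = -3 (W(R, X) = -3 + 0 = -3)
U = -21 (U = -2 + (3*(-5) - 4) = -2 + (-15 - 4) = -2 - 19 = -21)
U*W(0, 6) + 5*3 = -21*(-3) + 5*3 = 63 + 15 = 78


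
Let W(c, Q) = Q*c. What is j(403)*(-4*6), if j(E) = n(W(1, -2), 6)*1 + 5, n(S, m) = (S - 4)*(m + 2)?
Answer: 1032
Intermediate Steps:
n(S, m) = (-4 + S)*(2 + m)
j(E) = -43 (j(E) = (-8 - 4*6 + 2*(-2*1) - 2*1*6)*1 + 5 = (-8 - 24 + 2*(-2) - 2*6)*1 + 5 = (-8 - 24 - 4 - 12)*1 + 5 = -48*1 + 5 = -48 + 5 = -43)
j(403)*(-4*6) = -(-172)*6 = -43*(-24) = 1032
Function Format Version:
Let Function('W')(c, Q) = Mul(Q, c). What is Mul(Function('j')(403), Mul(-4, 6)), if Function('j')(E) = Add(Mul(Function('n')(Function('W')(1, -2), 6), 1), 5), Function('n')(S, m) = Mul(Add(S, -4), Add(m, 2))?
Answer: 1032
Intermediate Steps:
Function('n')(S, m) = Mul(Add(-4, S), Add(2, m))
Function('j')(E) = -43 (Function('j')(E) = Add(Mul(Add(-8, Mul(-4, 6), Mul(2, Mul(-2, 1)), Mul(Mul(-2, 1), 6)), 1), 5) = Add(Mul(Add(-8, -24, Mul(2, -2), Mul(-2, 6)), 1), 5) = Add(Mul(Add(-8, -24, -4, -12), 1), 5) = Add(Mul(-48, 1), 5) = Add(-48, 5) = -43)
Mul(Function('j')(403), Mul(-4, 6)) = Mul(-43, Mul(-4, 6)) = Mul(-43, -24) = 1032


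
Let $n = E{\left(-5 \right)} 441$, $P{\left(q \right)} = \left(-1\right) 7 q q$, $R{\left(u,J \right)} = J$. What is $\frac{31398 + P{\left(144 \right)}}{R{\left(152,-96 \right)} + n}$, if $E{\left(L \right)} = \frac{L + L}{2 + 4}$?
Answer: $\frac{37918}{277} \approx 136.89$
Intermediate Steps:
$E{\left(L \right)} = \frac{L}{3}$ ($E{\left(L \right)} = \frac{2 L}{6} = 2 L \frac{1}{6} = \frac{L}{3}$)
$P{\left(q \right)} = - 7 q^{2}$ ($P{\left(q \right)} = - 7 q q = - 7 q^{2}$)
$n = -735$ ($n = \frac{1}{3} \left(-5\right) 441 = \left(- \frac{5}{3}\right) 441 = -735$)
$\frac{31398 + P{\left(144 \right)}}{R{\left(152,-96 \right)} + n} = \frac{31398 - 7 \cdot 144^{2}}{-96 - 735} = \frac{31398 - 145152}{-831} = \left(31398 - 145152\right) \left(- \frac{1}{831}\right) = \left(-113754\right) \left(- \frac{1}{831}\right) = \frac{37918}{277}$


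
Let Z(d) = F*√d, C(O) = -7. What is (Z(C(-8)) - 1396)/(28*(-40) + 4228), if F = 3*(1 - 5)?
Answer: -349/777 - I*√7/259 ≈ -0.44916 - 0.010215*I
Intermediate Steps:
F = -12 (F = 3*(-4) = -12)
Z(d) = -12*√d
(Z(C(-8)) - 1396)/(28*(-40) + 4228) = (-12*I*√7 - 1396)/(28*(-40) + 4228) = (-12*I*√7 - 1396)/(-1120 + 4228) = (-12*I*√7 - 1396)/3108 = (-1396 - 12*I*√7)*(1/3108) = -349/777 - I*√7/259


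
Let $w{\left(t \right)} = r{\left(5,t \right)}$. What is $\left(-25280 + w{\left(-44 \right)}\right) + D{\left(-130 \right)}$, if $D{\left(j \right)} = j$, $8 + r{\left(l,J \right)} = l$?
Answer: $-25413$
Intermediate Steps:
$r{\left(l,J \right)} = -8 + l$
$w{\left(t \right)} = -3$ ($w{\left(t \right)} = -8 + 5 = -3$)
$\left(-25280 + w{\left(-44 \right)}\right) + D{\left(-130 \right)} = \left(-25280 - 3\right) - 130 = -25283 - 130 = -25413$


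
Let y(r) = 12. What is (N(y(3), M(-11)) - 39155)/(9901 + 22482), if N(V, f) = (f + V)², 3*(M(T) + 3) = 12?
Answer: -38986/32383 ≈ -1.2039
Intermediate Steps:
M(T) = 1 (M(T) = -3 + (⅓)*12 = -3 + 4 = 1)
N(V, f) = (V + f)²
(N(y(3), M(-11)) - 39155)/(9901 + 22482) = ((12 + 1)² - 39155)/(9901 + 22482) = (13² - 39155)/32383 = (169 - 39155)*(1/32383) = -38986*1/32383 = -38986/32383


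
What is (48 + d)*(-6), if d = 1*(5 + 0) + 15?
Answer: -408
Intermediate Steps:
d = 20 (d = 1*5 + 15 = 5 + 15 = 20)
(48 + d)*(-6) = (48 + 20)*(-6) = 68*(-6) = -408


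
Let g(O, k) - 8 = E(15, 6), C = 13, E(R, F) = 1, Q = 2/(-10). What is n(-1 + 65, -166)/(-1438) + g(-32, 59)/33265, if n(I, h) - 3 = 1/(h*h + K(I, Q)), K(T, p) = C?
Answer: -1197241811/659382522415 ≈ -0.0018157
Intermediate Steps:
Q = -⅕ (Q = 2*(-⅒) = -⅕ ≈ -0.20000)
g(O, k) = 9 (g(O, k) = 8 + 1 = 9)
K(T, p) = 13
n(I, h) = 3 + 1/(13 + h²) (n(I, h) = 3 + 1/(h*h + 13) = 3 + 1/(h² + 13) = 3 + 1/(13 + h²))
n(-1 + 65, -166)/(-1438) + g(-32, 59)/33265 = ((40 + 3*(-166)²)/(13 + (-166)²))/(-1438) + 9/33265 = ((40 + 3*27556)/(13 + 27556))*(-1/1438) + 9*(1/33265) = ((40 + 82668)/27569)*(-1/1438) + 9/33265 = ((1/27569)*82708)*(-1/1438) + 9/33265 = (82708/27569)*(-1/1438) + 9/33265 = -41354/19822111 + 9/33265 = -1197241811/659382522415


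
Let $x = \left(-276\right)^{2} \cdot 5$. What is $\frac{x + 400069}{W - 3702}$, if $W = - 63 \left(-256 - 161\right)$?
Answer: $\frac{780949}{22569} \approx 34.603$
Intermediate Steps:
$W = 26271$ ($W = \left(-63\right) \left(-417\right) = 26271$)
$x = 380880$ ($x = 76176 \cdot 5 = 380880$)
$\frac{x + 400069}{W - 3702} = \frac{380880 + 400069}{26271 - 3702} = \frac{780949}{22569}$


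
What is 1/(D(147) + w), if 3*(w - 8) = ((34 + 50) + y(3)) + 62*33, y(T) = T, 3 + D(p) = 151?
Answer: 1/867 ≈ 0.0011534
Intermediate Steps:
D(p) = 148 (D(p) = -3 + 151 = 148)
w = 719 (w = 8 + (((34 + 50) + 3) + 62*33)/3 = 8 + ((84 + 3) + 2046)/3 = 8 + (87 + 2046)/3 = 8 + (1/3)*2133 = 8 + 711 = 719)
1/(D(147) + w) = 1/(148 + 719) = 1/867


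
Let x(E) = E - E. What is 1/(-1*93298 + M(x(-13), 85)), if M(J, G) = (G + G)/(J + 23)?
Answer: -23/2145684 ≈ -1.0719e-5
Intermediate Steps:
x(E) = 0
M(J, G) = 2*G/(23 + J) (M(J, G) = (2*G)/(23 + J) = 2*G/(23 + J))
1/(-1*93298 + M(x(-13), 85)) = 1/(-1*93298 + 2*85/(23 + 0)) = 1/(-93298 + 2*85/23) = 1/(-93298 + 2*85*(1/23)) = 1/(-93298 + 170/23) = 1/(-2145684/23) = -23/2145684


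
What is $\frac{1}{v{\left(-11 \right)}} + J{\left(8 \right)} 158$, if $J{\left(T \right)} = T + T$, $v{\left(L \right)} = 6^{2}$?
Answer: $\frac{91009}{36} \approx 2528.0$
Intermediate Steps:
$v{\left(L \right)} = 36$
$J{\left(T \right)} = 2 T$
$\frac{1}{v{\left(-11 \right)}} + J{\left(8 \right)} 158 = \frac{1}{36} + 2 \cdot 8 \cdot 158 = \frac{1}{36} + 16 \cdot 158 = \frac{1}{36} + 2528 = \frac{91009}{36}$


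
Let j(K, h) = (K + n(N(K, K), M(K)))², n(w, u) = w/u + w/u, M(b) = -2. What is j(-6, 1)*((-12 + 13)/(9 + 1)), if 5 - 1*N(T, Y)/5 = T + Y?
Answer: 8281/10 ≈ 828.10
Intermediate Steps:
N(T, Y) = 25 - 5*T - 5*Y (N(T, Y) = 25 - 5*(T + Y) = 25 + (-5*T - 5*Y) = 25 - 5*T - 5*Y)
n(w, u) = 2*w/u
j(K, h) = (-25 + 11*K)² (j(K, h) = (K + 2*(25 - 5*K - 5*K)/(-2))² = (K + 2*(25 - 10*K)*(-½))² = (K + (-25 + 10*K))² = (-25 + 11*K)²)
j(-6, 1)*((-12 + 13)/(9 + 1)) = (-25 + 11*(-6))²*((-12 + 13)/(9 + 1)) = (-25 - 66)²*(1/10) = (-91)²*(1*(⅒)) = 8281*(⅒) = 8281/10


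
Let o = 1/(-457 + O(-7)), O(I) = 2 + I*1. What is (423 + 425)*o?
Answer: -424/231 ≈ -1.8355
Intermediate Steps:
O(I) = 2 + I
o = -1/462 (o = 1/(-457 + (2 - 7)) = 1/(-457 - 5) = 1/(-462) = -1/462 ≈ -0.0021645)
(423 + 425)*o = (423 + 425)*(-1/462) = 848*(-1/462) = -424/231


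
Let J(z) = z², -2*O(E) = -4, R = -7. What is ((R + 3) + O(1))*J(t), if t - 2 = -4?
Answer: -8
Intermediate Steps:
O(E) = 2 (O(E) = -½*(-4) = 2)
t = -2 (t = 2 - 4 = -2)
((R + 3) + O(1))*J(t) = ((-7 + 3) + 2)*(-2)² = (-4 + 2)*4 = -2*4 = -8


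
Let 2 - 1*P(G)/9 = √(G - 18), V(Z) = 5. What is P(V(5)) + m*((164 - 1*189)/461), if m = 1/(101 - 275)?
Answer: 1443877/80214 - 9*I*√13 ≈ 18.0 - 32.45*I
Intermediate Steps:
m = -1/174 (m = 1/(-174) = -1/174 ≈ -0.0057471)
P(G) = 18 - 9*√(-18 + G) (P(G) = 18 - 9*√(G - 18) = 18 - 9*√(-18 + G))
P(V(5)) + m*((164 - 1*189)/461) = (18 - 9*√(-18 + 5)) - (164 - 1*189)/(174*461) = (18 - 9*I*√13) - (164 - 189)/(174*461) = (18 - 9*I*√13) - (-25)/(174*461) = (18 - 9*I*√13) - 1/174*(-25/461) = (18 - 9*I*√13) + 25/80214 = 1443877/80214 - 9*I*√13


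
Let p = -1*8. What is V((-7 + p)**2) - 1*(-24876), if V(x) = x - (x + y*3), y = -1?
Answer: 24879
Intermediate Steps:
p = -8
V(x) = 3 (V(x) = x - (x - 1*3) = x - (x - 3) = x - (-3 + x) = x + (3 - x) = 3)
V((-7 + p)**2) - 1*(-24876) = 3 - 1*(-24876) = 3 + 24876 = 24879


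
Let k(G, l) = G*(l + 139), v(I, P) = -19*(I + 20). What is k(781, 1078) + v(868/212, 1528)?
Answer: 50351018/53 ≈ 9.5002e+5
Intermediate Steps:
v(I, P) = -380 - 19*I (v(I, P) = -19*(20 + I) = -380 - 19*I)
k(G, l) = G*(139 + l)
k(781, 1078) + v(868/212, 1528) = 781*(139 + 1078) + (-380 - 16492/212) = 781*1217 + (-380 - 16492/212) = 950477 + (-380 - 19*217/53) = 950477 + (-380 - 4123/53) = 950477 - 24263/53 = 50351018/53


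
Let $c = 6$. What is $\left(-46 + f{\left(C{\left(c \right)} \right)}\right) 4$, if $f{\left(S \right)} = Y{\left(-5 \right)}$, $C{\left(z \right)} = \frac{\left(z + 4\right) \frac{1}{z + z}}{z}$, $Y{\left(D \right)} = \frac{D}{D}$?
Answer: $-180$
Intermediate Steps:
$Y{\left(D \right)} = 1$
$C{\left(z \right)} = \frac{4 + z}{2 z^{2}}$ ($C{\left(z \right)} = \frac{\left(4 + z\right) \frac{1}{2 z}}{z} = \frac{\frac{1}{2} \frac{1}{z} \left(4 + z\right)}{z} = \frac{4 + z}{2 z^{2}}$)
$f{\left(S \right)} = 1$
$\left(-46 + f{\left(C{\left(c \right)} \right)}\right) 4 = \left(-46 + 1\right) 4 = \left(-45\right) 4 = -180$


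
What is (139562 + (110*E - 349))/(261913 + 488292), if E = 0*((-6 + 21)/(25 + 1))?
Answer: 139213/750205 ≈ 0.18557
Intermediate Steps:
E = 0 (E = 0*(15/26) = 0)
(139562 + (110*E - 349))/(261913 + 488292) = (139562 + (110*0 - 349))/(261913 + 488292) = (139562 + (0 - 349))/750205 = (139562 - 349)*(1/750205) = 139213*(1/750205) = 139213/750205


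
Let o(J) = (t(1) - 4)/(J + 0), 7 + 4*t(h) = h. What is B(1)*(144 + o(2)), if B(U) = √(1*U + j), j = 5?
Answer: 565*√6/4 ≈ 345.99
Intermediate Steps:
t(h) = -7/4 + h/4
o(J) = -11/(2*J) (o(J) = ((-7/4 + (¼)*1) - 4)/(J + 0) = ((-7/4 + ¼) - 4)/J = (-3/2 - 4)/J = -11/(2*J))
B(U) = √(5 + U) (B(U) = √(1*U + 5) = √(U + 5) = √(5 + U))
B(1)*(144 + o(2)) = √(5 + 1)*(144 - 11/2/2) = √6*(144 - 11/2*½) = √6*(144 - 11/4) = √6*(565/4) = 565*√6/4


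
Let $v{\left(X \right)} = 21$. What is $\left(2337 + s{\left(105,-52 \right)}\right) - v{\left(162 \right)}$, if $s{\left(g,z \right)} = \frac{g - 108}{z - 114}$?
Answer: $\frac{384459}{166} \approx 2316.0$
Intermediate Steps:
$s{\left(g,z \right)} = \frac{-108 + g}{-114 + z}$
$\left(2337 + s{\left(105,-52 \right)}\right) - v{\left(162 \right)} = \left(2337 + \frac{-108 + 105}{-114 - 52}\right) - 21 = \left(2337 + \frac{1}{-166} \left(-3\right)\right) - 21 = \left(2337 - - \frac{3}{166}\right) - 21 = \left(2337 + \frac{3}{166}\right) - 21 = \frac{387945}{166} - 21 = \frac{384459}{166}$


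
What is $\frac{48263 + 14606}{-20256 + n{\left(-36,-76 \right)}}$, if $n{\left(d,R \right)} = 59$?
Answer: $- \frac{62869}{20197} \approx -3.1128$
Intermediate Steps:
$\frac{48263 + 14606}{-20256 + n{\left(-36,-76 \right)}} = \frac{48263 + 14606}{-20256 + 59} = \frac{62869}{-20197} = 62869 \left(- \frac{1}{20197}\right) = - \frac{62869}{20197}$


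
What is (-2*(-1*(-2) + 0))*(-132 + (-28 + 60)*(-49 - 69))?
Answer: 15632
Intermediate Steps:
(-2*(-1*(-2) + 0))*(-132 + (-28 + 60)*(-49 - 69)) = (-2*(2 + 0))*(-132 + 32*(-118)) = (-2*2)*(-132 - 3776) = -4*(-3908) = 15632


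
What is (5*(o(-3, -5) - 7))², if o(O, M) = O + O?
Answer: 4225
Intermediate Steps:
o(O, M) = 2*O
(5*(o(-3, -5) - 7))² = (5*(2*(-3) - 7))² = (5*(-6 - 7))² = (5*(-13))² = (-65)² = 4225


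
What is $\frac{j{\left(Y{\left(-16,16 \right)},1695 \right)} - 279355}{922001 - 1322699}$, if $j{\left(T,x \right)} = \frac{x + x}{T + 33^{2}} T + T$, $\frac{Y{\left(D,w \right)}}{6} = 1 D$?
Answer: $\frac{92606761}{132631038} \approx 0.69823$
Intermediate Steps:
$Y{\left(D,w \right)} = 6 D$ ($Y{\left(D,w \right)} = 6 \cdot 1 D = 6 D$)
$j{\left(T,x \right)} = T + \frac{2 T x}{1089 + T}$ ($j{\left(T,x \right)} = \frac{2 x}{T + 1089} T + T = \frac{2 x}{1089 + T} T + T = \frac{2 T x}{1089 + T} + T = T + \frac{2 T x}{1089 + T}$)
$\frac{j{\left(Y{\left(-16,16 \right)},1695 \right)} - 279355}{922001 - 1322699} = \frac{\frac{6 \left(-16\right) \left(1089 + 6 \left(-16\right) + 2 \cdot 1695\right)}{1089 + 6 \left(-16\right)} - 279355}{922001 - 1322699} = \frac{- \frac{96 \left(1089 - 96 + 3390\right)}{1089 - 96} - 279355}{922001 - 1322699} = \frac{\left(-96\right) \frac{1}{993} \cdot 4383 - 279355}{922001 - 1322699} = \frac{\left(-96\right) \frac{1}{993} \cdot 4383 - 279355}{-400698} = \left(- \frac{140256}{331} - 279355\right) \left(- \frac{1}{400698}\right) = \left(- \frac{92606761}{331}\right) \left(- \frac{1}{400698}\right) = \frac{92606761}{132631038}$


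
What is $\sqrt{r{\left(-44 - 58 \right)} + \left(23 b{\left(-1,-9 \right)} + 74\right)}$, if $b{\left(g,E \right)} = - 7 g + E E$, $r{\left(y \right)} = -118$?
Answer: $6 \sqrt{55} \approx 44.497$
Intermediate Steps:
$b{\left(g,E \right)} = E^{2} - 7 g$ ($b{\left(g,E \right)} = - 7 g + E^{2} = E^{2} - 7 g$)
$\sqrt{r{\left(-44 - 58 \right)} + \left(23 b{\left(-1,-9 \right)} + 74\right)} = \sqrt{-118 + \left(23 \left(\left(-9\right)^{2} - -7\right) + 74\right)} = \sqrt{-118 + \left(23 \left(81 + 7\right) + 74\right)} = \sqrt{-118 + \left(23 \cdot 88 + 74\right)} = \sqrt{-118 + \left(2024 + 74\right)} = \sqrt{-118 + 2098} = \sqrt{1980} = 6 \sqrt{55}$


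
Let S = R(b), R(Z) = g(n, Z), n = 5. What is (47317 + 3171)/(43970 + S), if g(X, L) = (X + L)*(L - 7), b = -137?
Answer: 25244/31489 ≈ 0.80168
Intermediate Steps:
g(X, L) = (-7 + L)*(L + X) (g(X, L) = (L + X)*(-7 + L) = (-7 + L)*(L + X))
R(Z) = -35 + Z² - 2*Z (R(Z) = Z² - 7*Z - 7*5 + Z*5 = Z² - 7*Z - 35 + 5*Z = -35 + Z² - 2*Z)
S = 19008 (S = -35 + (-137)² - 2*(-137) = -35 + 18769 + 274 = 19008)
(47317 + 3171)/(43970 + S) = (47317 + 3171)/(43970 + 19008) = 50488/62978 = 50488*(1/62978) = 25244/31489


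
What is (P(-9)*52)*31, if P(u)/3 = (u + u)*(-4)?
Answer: 348192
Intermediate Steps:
P(u) = -24*u (P(u) = 3*((u + u)*(-4)) = 3*((2*u)*(-4)) = 3*(-8*u) = -24*u)
(P(-9)*52)*31 = (-24*(-9)*52)*31 = (216*52)*31 = 11232*31 = 348192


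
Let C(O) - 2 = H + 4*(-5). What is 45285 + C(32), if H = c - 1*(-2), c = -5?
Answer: 45264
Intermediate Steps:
H = -3 (H = -5 - 1*(-2) = -5 + 2 = -3)
C(O) = -21 (C(O) = 2 + (-3 + 4*(-5)) = 2 + (-3 - 20) = 2 - 23 = -21)
45285 + C(32) = 45285 - 21 = 45264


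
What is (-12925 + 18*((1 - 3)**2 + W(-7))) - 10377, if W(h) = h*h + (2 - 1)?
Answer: -22330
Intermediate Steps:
W(h) = 1 + h**2 (W(h) = h**2 + 1 = 1 + h**2)
(-12925 + 18*((1 - 3)**2 + W(-7))) - 10377 = (-12925 + 18*((1 - 3)**2 + (1 + (-7)**2))) - 10377 = (-12925 + 18*((-2)**2 + (1 + 49))) - 10377 = (-12925 + 18*(4 + 50)) - 10377 = (-12925 + 18*54) - 10377 = (-12925 + 972) - 10377 = -11953 - 10377 = -22330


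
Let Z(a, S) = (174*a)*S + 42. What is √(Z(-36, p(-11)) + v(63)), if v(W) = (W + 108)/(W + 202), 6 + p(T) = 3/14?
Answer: √124855388385/1855 ≈ 190.48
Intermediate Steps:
p(T) = -81/14 (p(T) = -6 + 3/14 = -81/14)
v(W) = (108 + W)/(202 + W)
Z(a, S) = 42 + 174*S*a (Z(a, S) = 174*S*a + 42 = 42 + 174*S*a)
√(Z(-36, p(-11)) + v(63)) = √((42 + 174*(-81/14)*(-36)) + (108 + 63)/(202 + 63)) = √((42 + 253692/7) + 171/265) = √(253986/7 + (1/265)*171) = √(253986/7 + 171/265) = √(67307487/1855) = √124855388385/1855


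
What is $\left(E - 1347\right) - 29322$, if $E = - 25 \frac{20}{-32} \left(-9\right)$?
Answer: $- \frac{246477}{8} \approx -30810.0$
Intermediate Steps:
$E = - \frac{1125}{8}$ ($E = - 25 \cdot 20 \left(- \frac{1}{32}\right) \left(-9\right) = \left(-25\right) \left(- \frac{5}{8}\right) \left(-9\right) = \frac{125}{8} \left(-9\right) = - \frac{1125}{8} \approx -140.63$)
$\left(E - 1347\right) - 29322 = \left(- \frac{1125}{8} - 1347\right) - 29322 = - \frac{11901}{8} - 29322 = - \frac{246477}{8}$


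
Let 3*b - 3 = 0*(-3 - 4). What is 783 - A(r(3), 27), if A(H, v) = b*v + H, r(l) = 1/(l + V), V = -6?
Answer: 2269/3 ≈ 756.33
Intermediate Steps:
b = 1 (b = 1 + (0*(-3 - 4))/3 = 1 + (0*(-7))/3 = 1 + (⅓)*0 = 1 + 0 = 1)
r(l) = 1/(-6 + l) (r(l) = 1/(l - 6) = 1/(-6 + l))
A(H, v) = H + v (A(H, v) = 1*v + H = v + H = H + v)
783 - A(r(3), 27) = 783 - (1/(-6 + 3) + 27) = 783 - (1/(-3) + 27) = 783 - (-⅓ + 27) = 783 - 1*80/3 = 783 - 80/3 = 2269/3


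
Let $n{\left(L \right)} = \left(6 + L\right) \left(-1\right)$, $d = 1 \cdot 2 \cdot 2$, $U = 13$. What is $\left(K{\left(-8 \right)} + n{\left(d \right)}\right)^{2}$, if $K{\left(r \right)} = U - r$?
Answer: $121$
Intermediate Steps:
$K{\left(r \right)} = 13 - r$
$d = 4$ ($d = 2 \cdot 2 = 4$)
$n{\left(L \right)} = -6 - L$
$\left(K{\left(-8 \right)} + n{\left(d \right)}\right)^{2} = \left(\left(13 - -8\right) - 10\right)^{2} = \left(\left(13 + 8\right) - 10\right)^{2} = \left(21 - 10\right)^{2} = 11^{2} = 121$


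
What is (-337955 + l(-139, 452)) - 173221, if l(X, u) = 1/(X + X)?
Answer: -142106929/278 ≈ -5.1118e+5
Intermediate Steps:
l(X, u) = 1/(2*X)
(-337955 + l(-139, 452)) - 173221 = (-337955 + (½)/(-139)) - 173221 = (-337955 + (½)*(-1/139)) - 173221 = (-337955 - 1/278) - 173221 = -93951491/278 - 173221 = -142106929/278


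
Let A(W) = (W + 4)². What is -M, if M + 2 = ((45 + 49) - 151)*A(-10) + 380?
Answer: 1674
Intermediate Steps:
A(W) = (4 + W)²
M = -1674 (M = -2 + (((45 + 49) - 151)*(4 - 10)² + 380) = -2 + ((94 - 151)*(-6)² + 380) = -2 + (-57*36 + 380) = -2 + (-2052 + 380) = -2 - 1672 = -1674)
-M = -1*(-1674) = 1674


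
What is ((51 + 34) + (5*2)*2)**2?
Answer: 11025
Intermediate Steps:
((51 + 34) + (5*2)*2)**2 = (85 + 10*2)**2 = (85 + 20)**2 = 105**2 = 11025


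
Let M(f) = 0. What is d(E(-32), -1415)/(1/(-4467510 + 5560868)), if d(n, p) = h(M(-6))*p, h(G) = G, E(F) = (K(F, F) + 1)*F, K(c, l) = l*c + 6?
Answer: 0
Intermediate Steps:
K(c, l) = 6 + c*l (K(c, l) = c*l + 6 = 6 + c*l)
E(F) = F*(7 + F**2) (E(F) = ((6 + F*F) + 1)*F = ((6 + F**2) + 1)*F = (7 + F**2)*F = F*(7 + F**2))
d(n, p) = 0 (d(n, p) = 0*p = 0)
d(E(-32), -1415)/(1/(-4467510 + 5560868)) = 0/(1/(-4467510 + 5560868)) = 0/(1/1093358) = 0*1093358 = 0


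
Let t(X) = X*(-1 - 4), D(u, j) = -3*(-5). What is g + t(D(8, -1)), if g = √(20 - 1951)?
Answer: -75 + I*√1931 ≈ -75.0 + 43.943*I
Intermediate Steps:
g = I*√1931 (g = √(-1931) = I*√1931 ≈ 43.943*I)
D(u, j) = 15
t(X) = -5*X (t(X) = X*(-5) = -5*X)
g + t(D(8, -1)) = I*√1931 - 5*15 = I*√1931 - 75 = -75 + I*√1931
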